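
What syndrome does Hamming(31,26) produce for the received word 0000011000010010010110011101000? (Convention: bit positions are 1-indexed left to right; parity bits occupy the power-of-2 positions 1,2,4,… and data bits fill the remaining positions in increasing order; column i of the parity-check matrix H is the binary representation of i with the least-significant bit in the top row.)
Syndrome s = H · r^T (mod 2), r = 0000011000010010010110011101000:
  s[0] = (1010101010101010101010101010101)·(0000011000010010010110011101000) mod 2 = 0+0+0+0+0+0+1+0+0+0+0+0+0+0+1+0+0+0+0+0+1+0+0+0+1+0+0+0+0+0+0 mod 2 = 0
  s[1] = (0110011001100110011001100110011)·(0000011000010010010110011101000) mod 2 = 0+0+0+0+0+1+1+0+0+0+0+0+0+0+1+0+0+1+0+0+0+0+0+0+0+1+0+0+0+0+0 mod 2 = 1
  s[2] = (0001111000011110000111100001111)·(0000011000010010010110011101000) mod 2 = 0+0+0+0+0+1+1+0+0+0+0+1+0+0+1+0+0+0+0+1+1+0+0+0+0+0+0+1+0+0+0 mod 2 = 1
  s[3] = (0000000111111110000000011111111)·(0000011000010010010110011101000) mod 2 = 0+0+0+0+0+0+0+0+0+0+0+1+0+0+1+0+0+0+0+0+0+0+0+1+1+1+0+1+0+0+0 mod 2 = 0
  s[4] = (0000000000000001111111111111111)·(0000011000010010010110011101000) mod 2 = 0+0+0+0+0+0+0+0+0+0+0+0+0+0+0+0+0+1+0+1+1+0+0+1+1+1+0+1+0+0+0 mod 2 = 1
Syndrome = 01101
Non-zero syndrome: error at position 22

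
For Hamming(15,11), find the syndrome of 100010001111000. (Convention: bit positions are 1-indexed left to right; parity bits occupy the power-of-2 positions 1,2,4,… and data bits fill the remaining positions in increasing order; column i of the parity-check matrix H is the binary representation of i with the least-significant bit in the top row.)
Syndrome s = H · r^T (mod 2), r = 100010001111000:
  s[0] = (101010101010101)·(100010001111000) mod 2 = 1+0+0+0+1+0+0+0+1+0+1+0+0+0+0 mod 2 = 0
  s[1] = (011001100110011)·(100010001111000) mod 2 = 0+0+0+0+0+0+0+0+0+1+1+0+0+0+0 mod 2 = 0
  s[2] = (000111100001111)·(100010001111000) mod 2 = 0+0+0+0+1+0+0+0+0+0+0+1+0+0+0 mod 2 = 0
  s[3] = (000000011111111)·(100010001111000) mod 2 = 0+0+0+0+0+0+0+0+1+1+1+1+0+0+0 mod 2 = 0
Syndrome = 0000
s = 0: no error detected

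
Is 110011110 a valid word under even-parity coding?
Sum of all bits: 1+1+0+0+1+1+1+1+0 = 6; 6 mod 2 = 0. Result is 0 → valid parity.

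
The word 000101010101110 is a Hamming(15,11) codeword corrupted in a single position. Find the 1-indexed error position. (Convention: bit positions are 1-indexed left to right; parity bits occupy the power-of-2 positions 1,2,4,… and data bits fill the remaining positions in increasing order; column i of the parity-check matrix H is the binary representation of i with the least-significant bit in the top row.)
Syndrome s = H · r^T (mod 2), r = 000101010101110:
  s[0] = (101010101010101)·(000101010101110) mod 2 = 0+0+0+0+0+0+0+0+0+0+0+0+1+0+0 mod 2 = 1
  s[1] = (011001100110011)·(000101010101110) mod 2 = 0+0+0+0+0+1+0+0+0+1+0+0+0+1+0 mod 2 = 1
  s[2] = (000111100001111)·(000101010101110) mod 2 = 0+0+0+1+0+1+0+0+0+0+0+1+1+1+0 mod 2 = 1
  s[3] = (000000011111111)·(000101010101110) mod 2 = 0+0+0+0+0+0+0+1+0+1+0+1+1+1+0 mod 2 = 1
Syndrome = 1111
Column i of H is the binary representation of i, so the syndrome is the binary index of the flipped bit.
Read s = 1111 with s[0] as LSB: 1·2^0 + 1·2^1 + 1·2^2 + 1·2^3 = 15.
Error is at bit position 15.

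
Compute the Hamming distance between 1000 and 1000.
XOR = 0000, count of 1s = 0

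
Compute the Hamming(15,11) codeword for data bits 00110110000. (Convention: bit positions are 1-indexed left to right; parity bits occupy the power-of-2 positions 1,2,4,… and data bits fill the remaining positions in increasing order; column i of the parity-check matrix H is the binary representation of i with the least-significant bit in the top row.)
Codeword c = d · G (mod 2), d = 00110110000:
  c[0] = d·G[:,0] = (00110110000)·(11011010101) mod 2 = 0+0+0+1+0+0+1+0+0+0+0 mod 2 = 0
  c[1] = d·G[:,1] = (00110110000)·(10110110011) mod 2 = 0+0+1+1+0+1+1+0+0+0+0 mod 2 = 0
  c[2] = d·G[:,2] = (00110110000)·(10000000000) mod 2 = 0+0+0+0+0+0+0+0+0+0+0 mod 2 = 0
  c[3] = d·G[:,3] = (00110110000)·(01110001111) mod 2 = 0+0+1+1+0+0+0+0+0+0+0 mod 2 = 0
  c[4] = d·G[:,4] = (00110110000)·(01000000000) mod 2 = 0+0+0+0+0+0+0+0+0+0+0 mod 2 = 0
  c[5] = d·G[:,5] = (00110110000)·(00100000000) mod 2 = 0+0+1+0+0+0+0+0+0+0+0 mod 2 = 1
  c[6] = d·G[:,6] = (00110110000)·(00010000000) mod 2 = 0+0+0+1+0+0+0+0+0+0+0 mod 2 = 1
  c[7] = d·G[:,7] = (00110110000)·(00001111111) mod 2 = 0+0+0+0+0+1+1+0+0+0+0 mod 2 = 0
  c[8] = d·G[:,8] = (00110110000)·(00001000000) mod 2 = 0+0+0+0+0+0+0+0+0+0+0 mod 2 = 0
  c[9] = d·G[:,9] = (00110110000)·(00000100000) mod 2 = 0+0+0+0+0+1+0+0+0+0+0 mod 2 = 1
  c[10] = d·G[:,10] = (00110110000)·(00000010000) mod 2 = 0+0+0+0+0+0+1+0+0+0+0 mod 2 = 1
  c[11] = d·G[:,11] = (00110110000)·(00000001000) mod 2 = 0+0+0+0+0+0+0+0+0+0+0 mod 2 = 0
  c[12] = d·G[:,12] = (00110110000)·(00000000100) mod 2 = 0+0+0+0+0+0+0+0+0+0+0 mod 2 = 0
  c[13] = d·G[:,13] = (00110110000)·(00000000010) mod 2 = 0+0+0+0+0+0+0+0+0+0+0 mod 2 = 0
  c[14] = d·G[:,14] = (00110110000)·(00000000001) mod 2 = 0+0+0+0+0+0+0+0+0+0+0 mod 2 = 0
Codeword = 000001100110000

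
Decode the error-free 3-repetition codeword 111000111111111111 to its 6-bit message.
Split into 3-bit blocks: 111 000 111 111 111 111
Data = 101111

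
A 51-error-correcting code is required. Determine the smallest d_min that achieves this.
Correcting t errors requires d_min ≥ 2t + 1 = 2·51 + 1 = 103.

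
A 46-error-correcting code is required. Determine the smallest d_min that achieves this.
Correcting t errors requires d_min ≥ 2t + 1 = 2·46 + 1 = 93.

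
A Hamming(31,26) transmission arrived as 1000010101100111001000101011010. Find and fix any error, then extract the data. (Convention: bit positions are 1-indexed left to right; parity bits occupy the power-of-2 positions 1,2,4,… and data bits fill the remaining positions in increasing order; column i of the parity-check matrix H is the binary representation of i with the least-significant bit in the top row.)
Syndrome s = H · r^T (mod 2), r = 1000010101100111001000101011010:
  s[0] = (1010101010101010101010101010101)·(1000010101100111001000101011010) mod 2 = 1+0+0+0+0+0+0+0+0+0+1+0+0+0+1+0+0+0+1+0+0+0+1+0+1+0+1+0+0+0+0 mod 2 = 1
  s[1] = (0110011001100110011001100110011)·(1000010101100111001000101011010) mod 2 = 0+0+0+0+0+1+0+0+0+1+1+0+0+1+1+0+0+0+1+0+0+0+1+0+0+0+1+0+0+1+0 mod 2 = 1
  s[2] = (0001111000011110000111100001111)·(1000010101100111001000101011010) mod 2 = 0+0+0+0+0+1+0+0+0+0+0+0+0+1+1+0+0+0+0+0+0+0+1+0+0+0+0+1+0+1+0 mod 2 = 0
  s[3] = (0000000111111110000000011111111)·(1000010101100111001000101011010) mod 2 = 0+0+0+0+0+0+0+1+0+1+1+0+0+1+1+0+0+0+0+0+0+0+0+0+1+0+1+1+0+1+0 mod 2 = 1
  s[4] = (0000000000000001111111111111111)·(1000010101100111001000101011010) mod 2 = 0+0+0+0+0+0+0+0+0+0+0+0+0+0+0+1+0+0+1+0+0+0+1+0+1+0+1+1+0+1+0 mod 2 = 1
Syndrome = 11011
Column 27 of H equals this syndrome → error at bit 27 (1-indexed).
Flip bit 27: 1000010101100111001000101011010 → 1000010101100111001000101001010
Extract data bits at positions {3,5,6,7,9,10,11,12,13,14,15,17,18,19,20,21,22,23,24,25,26,27,28,29,30,31}: 00100110011001000101001010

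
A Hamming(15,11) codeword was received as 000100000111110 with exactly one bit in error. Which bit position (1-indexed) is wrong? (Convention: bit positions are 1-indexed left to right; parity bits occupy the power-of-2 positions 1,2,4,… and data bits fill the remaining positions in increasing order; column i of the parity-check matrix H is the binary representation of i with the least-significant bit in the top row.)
Syndrome s = H · r^T (mod 2), r = 000100000111110:
  s[0] = (101010101010101)·(000100000111110) mod 2 = 0+0+0+0+0+0+0+0+0+0+1+0+1+0+0 mod 2 = 0
  s[1] = (011001100110011)·(000100000111110) mod 2 = 0+0+0+0+0+0+0+0+0+1+1+0+0+1+0 mod 2 = 1
  s[2] = (000111100001111)·(000100000111110) mod 2 = 0+0+0+1+0+0+0+0+0+0+0+1+1+1+0 mod 2 = 0
  s[3] = (000000011111111)·(000100000111110) mod 2 = 0+0+0+0+0+0+0+0+0+1+1+1+1+1+0 mod 2 = 1
Syndrome = 0101
Column i of H is the binary representation of i, so the syndrome is the binary index of the flipped bit.
Read s = 0101 with s[0] as LSB: 0·2^0 + 1·2^1 + 0·2^2 + 1·2^3 = 10.
Error is at bit position 10.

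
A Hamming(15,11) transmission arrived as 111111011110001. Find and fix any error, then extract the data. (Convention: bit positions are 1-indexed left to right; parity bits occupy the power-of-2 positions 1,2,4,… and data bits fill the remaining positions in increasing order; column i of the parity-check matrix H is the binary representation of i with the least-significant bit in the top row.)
Syndrome s = H · r^T (mod 2), r = 111111011110001:
  s[0] = (101010101010101)·(111111011110001) mod 2 = 1+0+1+0+1+0+0+0+1+0+1+0+0+0+1 mod 2 = 0
  s[1] = (011001100110011)·(111111011110001) mod 2 = 0+1+1+0+0+1+0+0+0+1+1+0+0+0+1 mod 2 = 0
  s[2] = (000111100001111)·(111111011110001) mod 2 = 0+0+0+1+1+1+0+0+0+0+0+0+0+0+1 mod 2 = 0
  s[3] = (000000011111111)·(111111011110001) mod 2 = 0+0+0+0+0+0+0+1+1+1+1+0+0+0+1 mod 2 = 1
Syndrome = 0001
Column 8 of H equals this syndrome → error at bit 8 (1-indexed).
Flip bit 8: 111111011110001 → 111111001110001
Extract data bits at positions {3,5,6,7,9,10,11,12,13,14,15}: 11101110001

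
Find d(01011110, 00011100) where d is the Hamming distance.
XOR = 01000010, count of 1s = 2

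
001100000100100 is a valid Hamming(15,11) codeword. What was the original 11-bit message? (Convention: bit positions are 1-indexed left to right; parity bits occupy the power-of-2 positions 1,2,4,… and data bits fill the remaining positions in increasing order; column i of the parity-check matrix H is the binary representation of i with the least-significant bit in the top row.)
Parity bits occupy power-of-2 positions; data bits are at positions {3,5,6,7,9,10,11,12,13,14,15} (1-indexed).
Extract: c[3]=1 c[5]=0 c[6]=0 c[7]=0 c[9]=0 c[10]=1 c[11]=0 c[12]=0 c[13]=1 c[14]=0 c[15]=0
Data = 10000100100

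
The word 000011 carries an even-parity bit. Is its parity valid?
Sum of all bits: 0+0+0+0+1+1 = 2; 2 mod 2 = 0. Result is 0 → valid parity.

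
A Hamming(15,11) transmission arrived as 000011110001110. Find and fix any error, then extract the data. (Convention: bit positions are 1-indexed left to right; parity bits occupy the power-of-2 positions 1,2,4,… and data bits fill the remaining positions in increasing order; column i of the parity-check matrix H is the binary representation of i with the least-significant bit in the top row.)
Syndrome s = H · r^T (mod 2), r = 000011110001110:
  s[0] = (101010101010101)·(000011110001110) mod 2 = 0+0+0+0+1+0+1+0+0+0+0+0+1+0+0 mod 2 = 1
  s[1] = (011001100110011)·(000011110001110) mod 2 = 0+0+0+0+0+1+1+0+0+0+0+0+0+1+0 mod 2 = 1
  s[2] = (000111100001111)·(000011110001110) mod 2 = 0+0+0+0+1+1+1+0+0+0+0+1+1+1+0 mod 2 = 0
  s[3] = (000000011111111)·(000011110001110) mod 2 = 0+0+0+0+0+0+0+1+0+0+0+1+1+1+0 mod 2 = 0
Syndrome = 1100
Column 3 of H equals this syndrome → error at bit 3 (1-indexed).
Flip bit 3: 000011110001110 → 001011110001110
Extract data bits at positions {3,5,6,7,9,10,11,12,13,14,15}: 11110001110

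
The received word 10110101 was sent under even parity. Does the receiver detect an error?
Sum of received bits: 1+0+1+1+0+1+0+1 = 5; 5 mod 2 = 1. Result is 1 ≠ 0 → error detected.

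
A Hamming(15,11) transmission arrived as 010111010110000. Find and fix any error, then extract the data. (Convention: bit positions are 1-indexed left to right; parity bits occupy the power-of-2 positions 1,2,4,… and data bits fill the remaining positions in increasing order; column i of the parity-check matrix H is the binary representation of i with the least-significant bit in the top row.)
Syndrome s = H · r^T (mod 2), r = 010111010110000:
  s[0] = (101010101010101)·(010111010110000) mod 2 = 0+0+0+0+1+0+0+0+0+0+1+0+0+0+0 mod 2 = 0
  s[1] = (011001100110011)·(010111010110000) mod 2 = 0+1+0+0+0+1+0+0+0+1+1+0+0+0+0 mod 2 = 0
  s[2] = (000111100001111)·(010111010110000) mod 2 = 0+0+0+1+1+1+0+0+0+0+0+0+0+0+0 mod 2 = 1
  s[3] = (000000011111111)·(010111010110000) mod 2 = 0+0+0+0+0+0+0+1+0+1+1+0+0+0+0 mod 2 = 1
Syndrome = 0011
Column 12 of H equals this syndrome → error at bit 12 (1-indexed).
Flip bit 12: 010111010110000 → 010111010111000
Extract data bits at positions {3,5,6,7,9,10,11,12,13,14,15}: 01100111000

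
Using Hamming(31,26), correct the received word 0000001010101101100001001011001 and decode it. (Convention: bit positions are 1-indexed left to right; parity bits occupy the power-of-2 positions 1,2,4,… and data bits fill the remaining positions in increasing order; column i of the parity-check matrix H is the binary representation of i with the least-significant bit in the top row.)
Syndrome s = H · r^T (mod 2), r = 0000001010101101100001001011001:
  s[0] = (1010101010101010101010101010101)·(0000001010101101100001001011001) mod 2 = 0+0+0+0+0+0+1+0+1+0+1+0+1+0+0+0+1+0+0+0+0+0+0+0+1+0+1+0+0+0+1 mod 2 = 0
  s[1] = (0110011001100110011001100110011)·(0000001010101101100001001011001) mod 2 = 0+0+0+0+0+0+1+0+0+0+1+0+0+1+0+0+0+0+0+0+0+1+0+0+0+0+1+0+0+0+1 mod 2 = 0
  s[2] = (0001111000011110000111100001111)·(0000001010101101100001001011001) mod 2 = 0+0+0+0+0+0+1+0+0+0+0+0+1+1+0+0+0+0+0+0+0+1+0+0+0+0+0+1+0+0+1 mod 2 = 0
  s[3] = (0000000111111110000000011111111)·(0000001010101101100001001011001) mod 2 = 0+0+0+0+0+0+0+0+1+0+1+0+1+1+0+0+0+0+0+0+0+0+0+0+1+0+1+1+0+0+1 mod 2 = 0
  s[4] = (0000000000000001111111111111111)·(0000001010101101100001001011001) mod 2 = 0+0+0+0+0+0+0+0+0+0+0+0+0+0+0+1+1+0+0+0+0+1+0+0+1+0+1+1+0+0+1 mod 2 = 1
Syndrome = 00001
Column 16 of H equals this syndrome → error at bit 16 (1-indexed).
Flip bit 16: 0000001010101101100001001011001 → 0000001010101100100001001011001
Extract data bits at positions {3,5,6,7,9,10,11,12,13,14,15,17,18,19,20,21,22,23,24,25,26,27,28,29,30,31}: 00011010110100001001011001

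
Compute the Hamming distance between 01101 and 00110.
XOR = 01011, count of 1s = 3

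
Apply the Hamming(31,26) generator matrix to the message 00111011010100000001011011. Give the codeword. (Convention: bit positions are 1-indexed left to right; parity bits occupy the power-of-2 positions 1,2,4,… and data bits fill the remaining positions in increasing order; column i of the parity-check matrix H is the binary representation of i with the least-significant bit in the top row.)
Codeword c = d · G (mod 2), d = 00111011010100000001011011:
  c[0] = d·G[:,0] = (00111011010100000001011011)·(11011010101101010101010101) mod 2 = 0+0+0+1+1+0+1+0+0+0+0+1+0+0+0+0+0+0+0+1+0+1+0+0+0+1 mod 2 = 1
  c[1] = d·G[:,1] = (00111011010100000001011011)·(10110110011011001100110011) mod 2 = 0+0+1+1+0+0+1+0+0+1+0+0+0+0+0+0+0+0+0+0+0+1+0+0+1+1 mod 2 = 1
  c[2] = d·G[:,2] = (00111011010100000001011011)·(10000000000000000000000000) mod 2 = 0+0+0+0+0+0+0+0+0+0+0+0+0+0+0+0+0+0+0+0+0+0+0+0+0+0 mod 2 = 0
  c[3] = d·G[:,3] = (00111011010100000001011011)·(01110001111000111100001111) mod 2 = 0+0+1+1+0+0+0+1+0+1+0+0+0+0+0+0+0+0+0+0+0+0+1+0+1+1 mod 2 = 1
  c[4] = d·G[:,4] = (00111011010100000001011011)·(01000000000000000000000000) mod 2 = 0+0+0+0+0+0+0+0+0+0+0+0+0+0+0+0+0+0+0+0+0+0+0+0+0+0 mod 2 = 0
  c[5] = d·G[:,5] = (00111011010100000001011011)·(00100000000000000000000000) mod 2 = 0+0+1+0+0+0+0+0+0+0+0+0+0+0+0+0+0+0+0+0+0+0+0+0+0+0 mod 2 = 1
  c[6] = d·G[:,6] = (00111011010100000001011011)·(00010000000000000000000000) mod 2 = 0+0+0+1+0+0+0+0+0+0+0+0+0+0+0+0+0+0+0+0+0+0+0+0+0+0 mod 2 = 1
  c[7] = d·G[:,7] = (00111011010100000001011011)·(00001111111000000011111111) mod 2 = 0+0+0+0+1+0+1+1+0+1+0+0+0+0+0+0+0+0+0+1+0+1+1+0+1+1 mod 2 = 1
  c[8] = d·G[:,8] = (00111011010100000001011011)·(00001000000000000000000000) mod 2 = 0+0+0+0+1+0+0+0+0+0+0+0+0+0+0+0+0+0+0+0+0+0+0+0+0+0 mod 2 = 1
  c[9] = d·G[:,9] = (00111011010100000001011011)·(00000100000000000000000000) mod 2 = 0+0+0+0+0+0+0+0+0+0+0+0+0+0+0+0+0+0+0+0+0+0+0+0+0+0 mod 2 = 0
  c[10] = d·G[:,10] = (00111011010100000001011011)·(00000010000000000000000000) mod 2 = 0+0+0+0+0+0+1+0+0+0+0+0+0+0+0+0+0+0+0+0+0+0+0+0+0+0 mod 2 = 1
  c[11] = d·G[:,11] = (00111011010100000001011011)·(00000001000000000000000000) mod 2 = 0+0+0+0+0+0+0+1+0+0+0+0+0+0+0+0+0+0+0+0+0+0+0+0+0+0 mod 2 = 1
  c[12] = d·G[:,12] = (00111011010100000001011011)·(00000000100000000000000000) mod 2 = 0+0+0+0+0+0+0+0+0+0+0+0+0+0+0+0+0+0+0+0+0+0+0+0+0+0 mod 2 = 0
  c[13] = d·G[:,13] = (00111011010100000001011011)·(00000000010000000000000000) mod 2 = 0+0+0+0+0+0+0+0+0+1+0+0+0+0+0+0+0+0+0+0+0+0+0+0+0+0 mod 2 = 1
  c[14] = d·G[:,14] = (00111011010100000001011011)·(00000000001000000000000000) mod 2 = 0+0+0+0+0+0+0+0+0+0+0+0+0+0+0+0+0+0+0+0+0+0+0+0+0+0 mod 2 = 0
  c[15] = d·G[:,15] = (00111011010100000001011011)·(00000000000111111111111111) mod 2 = 0+0+0+0+0+0+0+0+0+0+0+1+0+0+0+0+0+0+0+1+0+1+1+0+1+1 mod 2 = 0
  c[16] = d·G[:,16] = (00111011010100000001011011)·(00000000000100000000000000) mod 2 = 0+0+0+0+0+0+0+0+0+0+0+1+0+0+0+0+0+0+0+0+0+0+0+0+0+0 mod 2 = 1
  c[17] = d·G[:,17] = (00111011010100000001011011)·(00000000000010000000000000) mod 2 = 0+0+0+0+0+0+0+0+0+0+0+0+0+0+0+0+0+0+0+0+0+0+0+0+0+0 mod 2 = 0
  c[18] = d·G[:,18] = (00111011010100000001011011)·(00000000000001000000000000) mod 2 = 0+0+0+0+0+0+0+0+0+0+0+0+0+0+0+0+0+0+0+0+0+0+0+0+0+0 mod 2 = 0
  c[19] = d·G[:,19] = (00111011010100000001011011)·(00000000000000100000000000) mod 2 = 0+0+0+0+0+0+0+0+0+0+0+0+0+0+0+0+0+0+0+0+0+0+0+0+0+0 mod 2 = 0
  c[20] = d·G[:,20] = (00111011010100000001011011)·(00000000000000010000000000) mod 2 = 0+0+0+0+0+0+0+0+0+0+0+0+0+0+0+0+0+0+0+0+0+0+0+0+0+0 mod 2 = 0
  c[21] = d·G[:,21] = (00111011010100000001011011)·(00000000000000001000000000) mod 2 = 0+0+0+0+0+0+0+0+0+0+0+0+0+0+0+0+0+0+0+0+0+0+0+0+0+0 mod 2 = 0
  c[22] = d·G[:,22] = (00111011010100000001011011)·(00000000000000000100000000) mod 2 = 0+0+0+0+0+0+0+0+0+0+0+0+0+0+0+0+0+0+0+0+0+0+0+0+0+0 mod 2 = 0
  c[23] = d·G[:,23] = (00111011010100000001011011)·(00000000000000000010000000) mod 2 = 0+0+0+0+0+0+0+0+0+0+0+0+0+0+0+0+0+0+0+0+0+0+0+0+0+0 mod 2 = 0
  c[24] = d·G[:,24] = (00111011010100000001011011)·(00000000000000000001000000) mod 2 = 0+0+0+0+0+0+0+0+0+0+0+0+0+0+0+0+0+0+0+1+0+0+0+0+0+0 mod 2 = 1
  c[25] = d·G[:,25] = (00111011010100000001011011)·(00000000000000000000100000) mod 2 = 0+0+0+0+0+0+0+0+0+0+0+0+0+0+0+0+0+0+0+0+0+0+0+0+0+0 mod 2 = 0
  c[26] = d·G[:,26] = (00111011010100000001011011)·(00000000000000000000010000) mod 2 = 0+0+0+0+0+0+0+0+0+0+0+0+0+0+0+0+0+0+0+0+0+1+0+0+0+0 mod 2 = 1
  c[27] = d·G[:,27] = (00111011010100000001011011)·(00000000000000000000001000) mod 2 = 0+0+0+0+0+0+0+0+0+0+0+0+0+0+0+0+0+0+0+0+0+0+1+0+0+0 mod 2 = 1
  c[28] = d·G[:,28] = (00111011010100000001011011)·(00000000000000000000000100) mod 2 = 0+0+0+0+0+0+0+0+0+0+0+0+0+0+0+0+0+0+0+0+0+0+0+0+0+0 mod 2 = 0
  c[29] = d·G[:,29] = (00111011010100000001011011)·(00000000000000000000000010) mod 2 = 0+0+0+0+0+0+0+0+0+0+0+0+0+0+0+0+0+0+0+0+0+0+0+0+1+0 mod 2 = 1
  c[30] = d·G[:,30] = (00111011010100000001011011)·(00000000000000000000000001) mod 2 = 0+0+0+0+0+0+0+0+0+0+0+0+0+0+0+0+0+0+0+0+0+0+0+0+0+1 mod 2 = 1
Codeword = 1101011110110100100000001011011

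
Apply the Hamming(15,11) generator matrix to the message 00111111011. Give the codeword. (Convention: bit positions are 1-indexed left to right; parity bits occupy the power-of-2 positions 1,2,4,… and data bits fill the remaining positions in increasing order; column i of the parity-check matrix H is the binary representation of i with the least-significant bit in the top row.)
Codeword c = d · G (mod 2), d = 00111111011:
  c[0] = d·G[:,0] = (00111111011)·(11011010101) mod 2 = 0+0+0+1+1+0+1+0+0+0+1 mod 2 = 0
  c[1] = d·G[:,1] = (00111111011)·(10110110011) mod 2 = 0+0+1+1+0+1+1+0+0+1+1 mod 2 = 0
  c[2] = d·G[:,2] = (00111111011)·(10000000000) mod 2 = 0+0+0+0+0+0+0+0+0+0+0 mod 2 = 0
  c[3] = d·G[:,3] = (00111111011)·(01110001111) mod 2 = 0+0+1+1+0+0+0+1+0+1+1 mod 2 = 1
  c[4] = d·G[:,4] = (00111111011)·(01000000000) mod 2 = 0+0+0+0+0+0+0+0+0+0+0 mod 2 = 0
  c[5] = d·G[:,5] = (00111111011)·(00100000000) mod 2 = 0+0+1+0+0+0+0+0+0+0+0 mod 2 = 1
  c[6] = d·G[:,6] = (00111111011)·(00010000000) mod 2 = 0+0+0+1+0+0+0+0+0+0+0 mod 2 = 1
  c[7] = d·G[:,7] = (00111111011)·(00001111111) mod 2 = 0+0+0+0+1+1+1+1+0+1+1 mod 2 = 0
  c[8] = d·G[:,8] = (00111111011)·(00001000000) mod 2 = 0+0+0+0+1+0+0+0+0+0+0 mod 2 = 1
  c[9] = d·G[:,9] = (00111111011)·(00000100000) mod 2 = 0+0+0+0+0+1+0+0+0+0+0 mod 2 = 1
  c[10] = d·G[:,10] = (00111111011)·(00000010000) mod 2 = 0+0+0+0+0+0+1+0+0+0+0 mod 2 = 1
  c[11] = d·G[:,11] = (00111111011)·(00000001000) mod 2 = 0+0+0+0+0+0+0+1+0+0+0 mod 2 = 1
  c[12] = d·G[:,12] = (00111111011)·(00000000100) mod 2 = 0+0+0+0+0+0+0+0+0+0+0 mod 2 = 0
  c[13] = d·G[:,13] = (00111111011)·(00000000010) mod 2 = 0+0+0+0+0+0+0+0+0+1+0 mod 2 = 1
  c[14] = d·G[:,14] = (00111111011)·(00000000001) mod 2 = 0+0+0+0+0+0+0+0+0+0+1 mod 2 = 1
Codeword = 000101101111011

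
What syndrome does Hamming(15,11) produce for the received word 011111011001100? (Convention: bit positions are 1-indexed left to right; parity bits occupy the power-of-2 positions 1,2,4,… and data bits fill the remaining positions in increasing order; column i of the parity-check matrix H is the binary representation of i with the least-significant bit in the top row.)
Syndrome s = H · r^T (mod 2), r = 011111011001100:
  s[0] = (101010101010101)·(011111011001100) mod 2 = 0+0+1+0+1+0+0+0+1+0+0+0+1+0+0 mod 2 = 0
  s[1] = (011001100110011)·(011111011001100) mod 2 = 0+1+1+0+0+1+0+0+0+0+0+0+0+0+0 mod 2 = 1
  s[2] = (000111100001111)·(011111011001100) mod 2 = 0+0+0+1+1+1+0+0+0+0+0+1+1+0+0 mod 2 = 1
  s[3] = (000000011111111)·(011111011001100) mod 2 = 0+0+0+0+0+0+0+1+1+0+0+1+1+0+0 mod 2 = 0
Syndrome = 0110
Non-zero syndrome: error at position 6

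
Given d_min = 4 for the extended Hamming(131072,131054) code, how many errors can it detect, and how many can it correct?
Detection only: up to d_min − 1 = 3 errors.
Correction: up to ⌊(d_min − 1)/2⌋ = ⌊3/2⌋ = 1 errors.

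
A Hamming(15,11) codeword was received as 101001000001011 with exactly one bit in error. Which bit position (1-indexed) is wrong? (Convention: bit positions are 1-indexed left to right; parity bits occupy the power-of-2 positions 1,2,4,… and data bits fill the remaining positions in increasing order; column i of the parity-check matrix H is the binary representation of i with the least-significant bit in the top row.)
Syndrome s = H · r^T (mod 2), r = 101001000001011:
  s[0] = (101010101010101)·(101001000001011) mod 2 = 1+0+1+0+0+0+0+0+0+0+0+0+0+0+1 mod 2 = 1
  s[1] = (011001100110011)·(101001000001011) mod 2 = 0+0+1+0+0+1+0+0+0+0+0+0+0+1+1 mod 2 = 0
  s[2] = (000111100001111)·(101001000001011) mod 2 = 0+0+0+0+0+1+0+0+0+0+0+1+0+1+1 mod 2 = 0
  s[3] = (000000011111111)·(101001000001011) mod 2 = 0+0+0+0+0+0+0+0+0+0+0+1+0+1+1 mod 2 = 1
Syndrome = 1001
Column i of H is the binary representation of i, so the syndrome is the binary index of the flipped bit.
Read s = 1001 with s[0] as LSB: 1·2^0 + 0·2^1 + 0·2^2 + 1·2^3 = 9.
Error is at bit position 9.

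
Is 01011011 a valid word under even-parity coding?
Sum of all bits: 0+1+0+1+1+0+1+1 = 5; 5 mod 2 = 1. Result is 1 → parity error detected.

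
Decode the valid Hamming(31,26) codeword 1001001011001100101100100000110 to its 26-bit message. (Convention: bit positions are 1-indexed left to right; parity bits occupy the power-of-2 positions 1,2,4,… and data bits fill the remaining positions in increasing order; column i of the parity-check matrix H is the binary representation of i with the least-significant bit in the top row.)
Parity bits occupy power-of-2 positions; data bits are at positions {3,5,6,7,9,10,11,12,13,14,15,17,18,19,20,21,22,23,24,25,26,27,28,29,30,31} (1-indexed).
Extract: c[3]=0 c[5]=0 c[6]=0 c[7]=1 c[9]=1 c[10]=1 c[11]=0 c[12]=0 c[13]=1 c[14]=1 c[15]=0 c[17]=1 c[18]=0 c[19]=1 c[20]=1 c[21]=0 c[22]=0 c[23]=1 c[24]=0 c[25]=0 c[26]=0 c[27]=0 c[28]=0 c[29]=1 c[30]=1 c[31]=0
Data = 00011100110101100100000110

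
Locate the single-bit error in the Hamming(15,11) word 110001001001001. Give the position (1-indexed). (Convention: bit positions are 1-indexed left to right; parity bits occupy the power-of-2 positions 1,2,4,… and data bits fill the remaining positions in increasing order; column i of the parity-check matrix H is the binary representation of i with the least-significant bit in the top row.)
Syndrome s = H · r^T (mod 2), r = 110001001001001:
  s[0] = (101010101010101)·(110001001001001) mod 2 = 1+0+0+0+0+0+0+0+1+0+0+0+0+0+1 mod 2 = 1
  s[1] = (011001100110011)·(110001001001001) mod 2 = 0+1+0+0+0+1+0+0+0+0+0+0+0+0+1 mod 2 = 1
  s[2] = (000111100001111)·(110001001001001) mod 2 = 0+0+0+0+0+1+0+0+0+0+0+1+0+0+1 mod 2 = 1
  s[3] = (000000011111111)·(110001001001001) mod 2 = 0+0+0+0+0+0+0+0+1+0+0+1+0+0+1 mod 2 = 1
Syndrome = 1111
Column i of H is the binary representation of i, so the syndrome is the binary index of the flipped bit.
Read s = 1111 with s[0] as LSB: 1·2^0 + 1·2^1 + 1·2^2 + 1·2^3 = 15.
Error is at bit position 15.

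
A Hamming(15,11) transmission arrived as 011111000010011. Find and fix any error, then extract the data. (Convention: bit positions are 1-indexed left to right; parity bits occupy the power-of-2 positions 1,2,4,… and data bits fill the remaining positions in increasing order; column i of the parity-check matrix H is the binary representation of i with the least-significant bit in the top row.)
Syndrome s = H · r^T (mod 2), r = 011111000010011:
  s[0] = (101010101010101)·(011111000010011) mod 2 = 0+0+1+0+1+0+0+0+0+0+1+0+0+0+1 mod 2 = 0
  s[1] = (011001100110011)·(011111000010011) mod 2 = 0+1+1+0+0+1+0+0+0+0+1+0+0+1+1 mod 2 = 0
  s[2] = (000111100001111)·(011111000010011) mod 2 = 0+0+0+1+1+1+0+0+0+0+0+0+0+1+1 mod 2 = 1
  s[3] = (000000011111111)·(011111000010011) mod 2 = 0+0+0+0+0+0+0+0+0+0+1+0+0+1+1 mod 2 = 1
Syndrome = 0011
Column 12 of H equals this syndrome → error at bit 12 (1-indexed).
Flip bit 12: 011111000010011 → 011111000011011
Extract data bits at positions {3,5,6,7,9,10,11,12,13,14,15}: 11100011011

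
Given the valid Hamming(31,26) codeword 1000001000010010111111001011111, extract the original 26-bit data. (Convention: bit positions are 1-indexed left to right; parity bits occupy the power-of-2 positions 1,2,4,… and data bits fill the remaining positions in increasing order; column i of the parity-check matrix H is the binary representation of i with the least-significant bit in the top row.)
Parity bits occupy power-of-2 positions; data bits are at positions {3,5,6,7,9,10,11,12,13,14,15,17,18,19,20,21,22,23,24,25,26,27,28,29,30,31} (1-indexed).
Extract: c[3]=0 c[5]=0 c[6]=0 c[7]=1 c[9]=0 c[10]=0 c[11]=0 c[12]=1 c[13]=0 c[14]=0 c[15]=1 c[17]=1 c[18]=1 c[19]=1 c[20]=1 c[21]=1 c[22]=1 c[23]=0 c[24]=0 c[25]=1 c[26]=0 c[27]=1 c[28]=1 c[29]=1 c[30]=1 c[31]=1
Data = 00010001001111111001011111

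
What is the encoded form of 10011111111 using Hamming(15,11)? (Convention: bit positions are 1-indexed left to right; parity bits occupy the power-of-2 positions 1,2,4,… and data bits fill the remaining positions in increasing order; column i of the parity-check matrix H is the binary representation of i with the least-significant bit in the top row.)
Codeword c = d · G (mod 2), d = 10011111111:
  c[0] = d·G[:,0] = (10011111111)·(11011010101) mod 2 = 1+0+0+1+1+0+1+0+1+0+1 mod 2 = 0
  c[1] = d·G[:,1] = (10011111111)·(10110110011) mod 2 = 1+0+0+1+0+1+1+0+0+1+1 mod 2 = 0
  c[2] = d·G[:,2] = (10011111111)·(10000000000) mod 2 = 1+0+0+0+0+0+0+0+0+0+0 mod 2 = 1
  c[3] = d·G[:,3] = (10011111111)·(01110001111) mod 2 = 0+0+0+1+0+0+0+1+1+1+1 mod 2 = 1
  c[4] = d·G[:,4] = (10011111111)·(01000000000) mod 2 = 0+0+0+0+0+0+0+0+0+0+0 mod 2 = 0
  c[5] = d·G[:,5] = (10011111111)·(00100000000) mod 2 = 0+0+0+0+0+0+0+0+0+0+0 mod 2 = 0
  c[6] = d·G[:,6] = (10011111111)·(00010000000) mod 2 = 0+0+0+1+0+0+0+0+0+0+0 mod 2 = 1
  c[7] = d·G[:,7] = (10011111111)·(00001111111) mod 2 = 0+0+0+0+1+1+1+1+1+1+1 mod 2 = 1
  c[8] = d·G[:,8] = (10011111111)·(00001000000) mod 2 = 0+0+0+0+1+0+0+0+0+0+0 mod 2 = 1
  c[9] = d·G[:,9] = (10011111111)·(00000100000) mod 2 = 0+0+0+0+0+1+0+0+0+0+0 mod 2 = 1
  c[10] = d·G[:,10] = (10011111111)·(00000010000) mod 2 = 0+0+0+0+0+0+1+0+0+0+0 mod 2 = 1
  c[11] = d·G[:,11] = (10011111111)·(00000001000) mod 2 = 0+0+0+0+0+0+0+1+0+0+0 mod 2 = 1
  c[12] = d·G[:,12] = (10011111111)·(00000000100) mod 2 = 0+0+0+0+0+0+0+0+1+0+0 mod 2 = 1
  c[13] = d·G[:,13] = (10011111111)·(00000000010) mod 2 = 0+0+0+0+0+0+0+0+0+1+0 mod 2 = 1
  c[14] = d·G[:,14] = (10011111111)·(00000000001) mod 2 = 0+0+0+0+0+0+0+0+0+0+1 mod 2 = 1
Codeword = 001100111111111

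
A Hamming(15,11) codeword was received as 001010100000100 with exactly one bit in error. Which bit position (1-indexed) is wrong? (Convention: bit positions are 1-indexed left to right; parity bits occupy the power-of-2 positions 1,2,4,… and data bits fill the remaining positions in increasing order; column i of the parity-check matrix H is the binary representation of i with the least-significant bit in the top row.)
Syndrome s = H · r^T (mod 2), r = 001010100000100:
  s[0] = (101010101010101)·(001010100000100) mod 2 = 0+0+1+0+1+0+1+0+0+0+0+0+1+0+0 mod 2 = 0
  s[1] = (011001100110011)·(001010100000100) mod 2 = 0+0+1+0+0+0+1+0+0+0+0+0+0+0+0 mod 2 = 0
  s[2] = (000111100001111)·(001010100000100) mod 2 = 0+0+0+0+1+0+1+0+0+0+0+0+1+0+0 mod 2 = 1
  s[3] = (000000011111111)·(001010100000100) mod 2 = 0+0+0+0+0+0+0+0+0+0+0+0+1+0+0 mod 2 = 1
Syndrome = 0011
Column i of H is the binary representation of i, so the syndrome is the binary index of the flipped bit.
Read s = 0011 with s[0] as LSB: 0·2^0 + 0·2^1 + 1·2^2 + 1·2^3 = 12.
Error is at bit position 12.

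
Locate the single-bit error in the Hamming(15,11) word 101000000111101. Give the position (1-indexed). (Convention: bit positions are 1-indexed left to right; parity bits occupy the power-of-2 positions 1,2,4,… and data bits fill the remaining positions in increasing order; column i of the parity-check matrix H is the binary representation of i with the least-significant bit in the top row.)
Syndrome s = H · r^T (mod 2), r = 101000000111101:
  s[0] = (101010101010101)·(101000000111101) mod 2 = 1+0+1+0+0+0+0+0+0+0+1+0+1+0+1 mod 2 = 1
  s[1] = (011001100110011)·(101000000111101) mod 2 = 0+0+1+0+0+0+0+0+0+1+1+0+0+0+1 mod 2 = 0
  s[2] = (000111100001111)·(101000000111101) mod 2 = 0+0+0+0+0+0+0+0+0+0+0+1+1+0+1 mod 2 = 1
  s[3] = (000000011111111)·(101000000111101) mod 2 = 0+0+0+0+0+0+0+0+0+1+1+1+1+0+1 mod 2 = 1
Syndrome = 1011
Column i of H is the binary representation of i, so the syndrome is the binary index of the flipped bit.
Read s = 1011 with s[0] as LSB: 1·2^0 + 0·2^1 + 1·2^2 + 1·2^3 = 13.
Error is at bit position 13.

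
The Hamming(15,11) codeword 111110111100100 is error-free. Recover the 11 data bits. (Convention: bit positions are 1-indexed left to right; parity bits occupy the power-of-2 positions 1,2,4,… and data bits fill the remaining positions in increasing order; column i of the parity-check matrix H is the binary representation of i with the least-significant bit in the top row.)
Parity bits occupy power-of-2 positions; data bits are at positions {3,5,6,7,9,10,11,12,13,14,15} (1-indexed).
Extract: c[3]=1 c[5]=1 c[6]=0 c[7]=1 c[9]=1 c[10]=1 c[11]=0 c[12]=0 c[13]=1 c[14]=0 c[15]=0
Data = 11011100100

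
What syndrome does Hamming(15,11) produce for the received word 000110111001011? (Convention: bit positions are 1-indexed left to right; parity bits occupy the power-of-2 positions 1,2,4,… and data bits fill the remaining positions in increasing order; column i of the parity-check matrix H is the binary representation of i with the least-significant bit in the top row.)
Syndrome s = H · r^T (mod 2), r = 000110111001011:
  s[0] = (101010101010101)·(000110111001011) mod 2 = 0+0+0+0+1+0+1+0+1+0+0+0+0+0+1 mod 2 = 0
  s[1] = (011001100110011)·(000110111001011) mod 2 = 0+0+0+0+0+0+1+0+0+0+0+0+0+1+1 mod 2 = 1
  s[2] = (000111100001111)·(000110111001011) mod 2 = 0+0+0+1+1+0+1+0+0+0+0+1+0+1+1 mod 2 = 0
  s[3] = (000000011111111)·(000110111001011) mod 2 = 0+0+0+0+0+0+0+1+1+0+0+1+0+1+1 mod 2 = 1
Syndrome = 0101
Non-zero syndrome: error at position 10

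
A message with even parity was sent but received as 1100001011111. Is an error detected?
Sum of received bits: 1+1+0+0+0+0+1+0+1+1+1+1+1 = 8; 8 mod 2 = 0. Result is 0 → no error detected.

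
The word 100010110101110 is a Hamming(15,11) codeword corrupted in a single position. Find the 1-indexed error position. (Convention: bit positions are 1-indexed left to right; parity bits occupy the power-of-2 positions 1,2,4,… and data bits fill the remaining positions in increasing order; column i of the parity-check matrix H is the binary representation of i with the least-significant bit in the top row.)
Syndrome s = H · r^T (mod 2), r = 100010110101110:
  s[0] = (101010101010101)·(100010110101110) mod 2 = 1+0+0+0+1+0+1+0+0+0+0+0+1+0+0 mod 2 = 0
  s[1] = (011001100110011)·(100010110101110) mod 2 = 0+0+0+0+0+0+1+0+0+1+0+0+0+1+0 mod 2 = 1
  s[2] = (000111100001111)·(100010110101110) mod 2 = 0+0+0+0+1+0+1+0+0+0+0+1+1+1+0 mod 2 = 1
  s[3] = (000000011111111)·(100010110101110) mod 2 = 0+0+0+0+0+0+0+1+0+1+0+1+1+1+0 mod 2 = 1
Syndrome = 0111
Column i of H is the binary representation of i, so the syndrome is the binary index of the flipped bit.
Read s = 0111 with s[0] as LSB: 0·2^0 + 1·2^1 + 1·2^2 + 1·2^3 = 14.
Error is at bit position 14.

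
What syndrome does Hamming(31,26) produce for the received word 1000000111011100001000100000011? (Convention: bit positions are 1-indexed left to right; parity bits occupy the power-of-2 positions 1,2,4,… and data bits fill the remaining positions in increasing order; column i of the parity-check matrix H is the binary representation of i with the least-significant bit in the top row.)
Syndrome s = H · r^T (mod 2), r = 1000000111011100001000100000011:
  s[0] = (1010101010101010101010101010101)·(1000000111011100001000100000011) mod 2 = 1+0+0+0+0+0+0+0+1+0+0+0+1+0+0+0+0+0+1+0+0+0+1+0+0+0+0+0+0+0+1 mod 2 = 0
  s[1] = (0110011001100110011001100110011)·(1000000111011100001000100000011) mod 2 = 0+0+0+0+0+0+0+0+0+1+0+0+0+1+0+0+0+0+1+0+0+0+1+0+0+0+0+0+0+1+1 mod 2 = 0
  s[2] = (0001111000011110000111100001111)·(1000000111011100001000100000011) mod 2 = 0+0+0+0+0+0+0+0+0+0+0+1+1+1+0+0+0+0+0+0+0+0+1+0+0+0+0+0+0+1+1 mod 2 = 0
  s[3] = (0000000111111110000000011111111)·(1000000111011100001000100000011) mod 2 = 0+0+0+0+0+0+0+1+1+1+0+1+1+1+0+0+0+0+0+0+0+0+0+0+0+0+0+0+0+1+1 mod 2 = 0
  s[4] = (0000000000000001111111111111111)·(1000000111011100001000100000011) mod 2 = 0+0+0+0+0+0+0+0+0+0+0+0+0+0+0+0+0+0+1+0+0+0+1+0+0+0+0+0+0+1+1 mod 2 = 0
Syndrome = 00000
s = 0: no error detected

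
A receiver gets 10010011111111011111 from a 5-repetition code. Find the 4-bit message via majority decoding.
Split into 5-bit blocks and majority-vote each:
  block 1 = 10010: 2 ones, 3 zeros → 0
  block 2 = 01111: 4 ones, 1 zeros → 1
  block 3 = 11110: 4 ones, 1 zeros → 1
  block 4 = 11111: 5 ones, 0 zeros → 1
Decoded = 0111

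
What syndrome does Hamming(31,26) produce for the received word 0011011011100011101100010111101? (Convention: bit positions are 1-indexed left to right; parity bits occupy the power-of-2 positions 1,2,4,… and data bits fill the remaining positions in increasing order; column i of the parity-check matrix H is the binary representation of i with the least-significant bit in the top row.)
Syndrome s = H · r^T (mod 2), r = 0011011011100011101100010111101:
  s[0] = (1010101010101010101010101010101)·(0011011011100011101100010111101) mod 2 = 0+0+1+0+0+0+1+0+1+0+1+0+0+0+1+0+1+0+1+0+0+0+0+0+0+0+1+0+1+0+1 mod 2 = 0
  s[1] = (0110011001100110011001100110011)·(0011011011100011101100010111101) mod 2 = 0+0+1+0+0+1+1+0+0+1+1+0+0+0+1+0+0+0+1+0+0+0+0+0+0+1+1+0+0+0+1 mod 2 = 0
  s[2] = (0001111000011110000111100001111)·(0011011011100011101100010111101) mod 2 = 0+0+0+1+0+1+1+0+0+0+0+0+0+0+1+0+0+0+0+1+0+0+0+0+0+0+0+1+1+0+1 mod 2 = 0
  s[3] = (0000000111111110000000011111111)·(0011011011100011101100010111101) mod 2 = 0+0+0+0+0+0+0+0+1+1+1+0+0+0+1+0+0+0+0+0+0+0+0+1+0+1+1+1+1+0+1 mod 2 = 0
  s[4] = (0000000000000001111111111111111)·(0011011011100011101100010111101) mod 2 = 0+0+0+0+0+0+0+0+0+0+0+0+0+0+0+1+1+0+1+1+0+0+0+1+0+1+1+1+1+0+1 mod 2 = 0
Syndrome = 00000
s = 0: no error detected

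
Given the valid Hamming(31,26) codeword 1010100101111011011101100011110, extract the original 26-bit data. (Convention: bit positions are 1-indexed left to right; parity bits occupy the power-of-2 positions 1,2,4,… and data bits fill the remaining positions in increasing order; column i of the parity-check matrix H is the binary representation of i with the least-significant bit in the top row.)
Parity bits occupy power-of-2 positions; data bits are at positions {3,5,6,7,9,10,11,12,13,14,15,17,18,19,20,21,22,23,24,25,26,27,28,29,30,31} (1-indexed).
Extract: c[3]=1 c[5]=1 c[6]=0 c[7]=0 c[9]=0 c[10]=1 c[11]=1 c[12]=1 c[13]=1 c[14]=0 c[15]=1 c[17]=0 c[18]=1 c[19]=1 c[20]=1 c[21]=0 c[22]=1 c[23]=1 c[24]=0 c[25]=0 c[26]=0 c[27]=1 c[28]=1 c[29]=1 c[30]=1 c[31]=0
Data = 11000111101011101100011110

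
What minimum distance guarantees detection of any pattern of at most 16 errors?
Detecting e errors requires d_min ≥ e + 1 = 16 + 1 = 17.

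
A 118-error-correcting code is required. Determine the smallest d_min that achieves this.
Correcting t errors requires d_min ≥ 2t + 1 = 2·118 + 1 = 237.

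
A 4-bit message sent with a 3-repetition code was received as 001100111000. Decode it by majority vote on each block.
Split into 3-bit blocks and majority-vote each:
  block 1 = 001: 1 ones, 2 zeros → 0
  block 2 = 100: 1 ones, 2 zeros → 0
  block 3 = 111: 3 ones, 0 zeros → 1
  block 4 = 000: 0 ones, 3 zeros → 0
Decoded = 0010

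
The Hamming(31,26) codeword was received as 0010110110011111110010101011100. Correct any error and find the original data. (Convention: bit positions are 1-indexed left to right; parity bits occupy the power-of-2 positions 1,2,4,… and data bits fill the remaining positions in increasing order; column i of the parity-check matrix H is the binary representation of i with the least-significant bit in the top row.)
Syndrome s = H · r^T (mod 2), r = 0010110110011111110010101011100:
  s[0] = (1010101010101010101010101010101)·(0010110110011111110010101011100) mod 2 = 0+0+1+0+1+0+0+0+1+0+0+0+1+0+1+0+1+0+0+0+1+0+1+0+1+0+1+0+1+0+0 mod 2 = 1
  s[1] = (0110011001100110011001100110011)·(0010110110011111110010101011100) mod 2 = 0+0+1+0+0+1+0+0+0+0+0+0+0+1+1+0+0+1+0+0+0+0+1+0+0+0+1+0+0+0+0 mod 2 = 1
  s[2] = (0001111000011110000111100001111)·(0010110110011111110010101011100) mod 2 = 0+0+0+0+1+1+0+0+0+0+0+1+1+1+1+0+0+0+0+0+1+0+1+0+0+0+0+1+1+0+0 mod 2 = 0
  s[3] = (0000000111111110000000011111111)·(0010110110011111110010101011100) mod 2 = 0+0+0+0+0+0+0+1+1+0+0+1+1+1+1+0+0+0+0+0+0+0+0+0+1+0+1+1+1+0+0 mod 2 = 0
  s[4] = (0000000000000001111111111111111)·(0010110110011111110010101011100) mod 2 = 0+0+0+0+0+0+0+0+0+0+0+0+0+0+0+1+1+1+0+0+1+0+1+0+1+0+1+1+1+0+0 mod 2 = 1
Syndrome = 11001
Column 19 of H equals this syndrome → error at bit 19 (1-indexed).
Flip bit 19: 0010110110011111110010101011100 → 0010110110011111111010101011100
Extract data bits at positions {3,5,6,7,9,10,11,12,13,14,15,17,18,19,20,21,22,23,24,25,26,27,28,29,30,31}: 11101001111111010101011100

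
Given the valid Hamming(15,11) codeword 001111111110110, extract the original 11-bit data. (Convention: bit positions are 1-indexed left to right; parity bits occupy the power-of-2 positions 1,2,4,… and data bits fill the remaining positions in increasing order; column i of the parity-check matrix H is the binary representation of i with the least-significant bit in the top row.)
Parity bits occupy power-of-2 positions; data bits are at positions {3,5,6,7,9,10,11,12,13,14,15} (1-indexed).
Extract: c[3]=1 c[5]=1 c[6]=1 c[7]=1 c[9]=1 c[10]=1 c[11]=1 c[12]=0 c[13]=1 c[14]=1 c[15]=0
Data = 11111110110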